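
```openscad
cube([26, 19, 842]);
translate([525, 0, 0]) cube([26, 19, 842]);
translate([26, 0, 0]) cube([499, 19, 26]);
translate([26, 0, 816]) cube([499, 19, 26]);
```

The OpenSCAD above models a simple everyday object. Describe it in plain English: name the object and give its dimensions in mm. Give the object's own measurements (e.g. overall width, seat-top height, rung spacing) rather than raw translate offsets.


A rectangular picture frame lying in the x–z plane (depth along y). The opening is 499 mm wide (x) by 790 mm tall (z), surrounded by a border 26 mm wide on all four sides. The frame is 19 mm deep and is made of two full-height vertical stiles with two horizontal rails fitted between them.


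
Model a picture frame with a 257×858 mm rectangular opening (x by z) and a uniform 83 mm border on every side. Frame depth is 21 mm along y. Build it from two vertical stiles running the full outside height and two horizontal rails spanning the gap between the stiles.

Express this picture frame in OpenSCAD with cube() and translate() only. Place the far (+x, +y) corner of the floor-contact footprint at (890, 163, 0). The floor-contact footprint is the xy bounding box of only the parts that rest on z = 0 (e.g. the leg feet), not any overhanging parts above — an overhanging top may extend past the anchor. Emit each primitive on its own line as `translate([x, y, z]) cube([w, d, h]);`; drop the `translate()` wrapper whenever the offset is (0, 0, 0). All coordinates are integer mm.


translate([467, 142, 0]) cube([83, 21, 1024]);
translate([807, 142, 0]) cube([83, 21, 1024]);
translate([550, 142, 0]) cube([257, 21, 83]);
translate([550, 142, 941]) cube([257, 21, 83]);


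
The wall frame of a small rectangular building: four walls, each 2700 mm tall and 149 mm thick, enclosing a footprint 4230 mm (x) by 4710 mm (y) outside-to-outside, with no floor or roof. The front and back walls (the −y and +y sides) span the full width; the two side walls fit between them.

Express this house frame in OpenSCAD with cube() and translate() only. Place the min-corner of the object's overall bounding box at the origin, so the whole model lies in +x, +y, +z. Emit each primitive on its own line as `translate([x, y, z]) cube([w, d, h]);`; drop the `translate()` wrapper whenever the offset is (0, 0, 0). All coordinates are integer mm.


cube([4230, 149, 2700]);
translate([0, 4561, 0]) cube([4230, 149, 2700]);
translate([0, 149, 0]) cube([149, 4412, 2700]);
translate([4081, 149, 0]) cube([149, 4412, 2700]);


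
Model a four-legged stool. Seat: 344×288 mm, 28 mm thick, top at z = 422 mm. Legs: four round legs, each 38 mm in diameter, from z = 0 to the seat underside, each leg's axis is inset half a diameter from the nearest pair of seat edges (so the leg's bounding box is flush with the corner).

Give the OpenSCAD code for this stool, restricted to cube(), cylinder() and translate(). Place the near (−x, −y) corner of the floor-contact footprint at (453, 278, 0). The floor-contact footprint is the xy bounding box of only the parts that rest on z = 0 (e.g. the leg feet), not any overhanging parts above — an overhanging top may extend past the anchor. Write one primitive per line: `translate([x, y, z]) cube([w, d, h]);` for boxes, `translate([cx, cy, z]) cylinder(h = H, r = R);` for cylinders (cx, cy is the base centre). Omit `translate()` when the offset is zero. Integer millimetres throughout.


translate([453, 278, 394]) cube([344, 288, 28]);
translate([472, 297, 0]) cylinder(h = 394, r = 19);
translate([778, 297, 0]) cylinder(h = 394, r = 19);
translate([472, 547, 0]) cylinder(h = 394, r = 19);
translate([778, 547, 0]) cylinder(h = 394, r = 19);


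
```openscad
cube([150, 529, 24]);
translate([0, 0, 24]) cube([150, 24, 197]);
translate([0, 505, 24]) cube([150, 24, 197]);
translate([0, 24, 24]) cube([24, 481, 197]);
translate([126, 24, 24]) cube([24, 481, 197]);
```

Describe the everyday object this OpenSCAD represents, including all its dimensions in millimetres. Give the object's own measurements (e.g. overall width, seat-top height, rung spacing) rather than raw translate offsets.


An open-topped rectangular box: outside dimensions 150×529×221 mm, with a uniform wall and base thickness of 24 mm. The base is a full 150×529 slab on the floor; four walls sit on top of the base. The front and back walls (the −y and +y sides) span the full width; the two side walls fit between them.


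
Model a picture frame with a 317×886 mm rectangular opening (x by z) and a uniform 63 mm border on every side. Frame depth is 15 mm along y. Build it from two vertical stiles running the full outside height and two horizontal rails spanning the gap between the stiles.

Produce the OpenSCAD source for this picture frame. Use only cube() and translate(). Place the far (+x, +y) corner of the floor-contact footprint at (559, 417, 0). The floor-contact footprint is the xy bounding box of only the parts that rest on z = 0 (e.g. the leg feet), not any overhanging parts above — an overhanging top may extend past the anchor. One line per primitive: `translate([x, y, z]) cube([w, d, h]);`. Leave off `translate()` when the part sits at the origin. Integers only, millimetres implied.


translate([116, 402, 0]) cube([63, 15, 1012]);
translate([496, 402, 0]) cube([63, 15, 1012]);
translate([179, 402, 0]) cube([317, 15, 63]);
translate([179, 402, 949]) cube([317, 15, 63]);


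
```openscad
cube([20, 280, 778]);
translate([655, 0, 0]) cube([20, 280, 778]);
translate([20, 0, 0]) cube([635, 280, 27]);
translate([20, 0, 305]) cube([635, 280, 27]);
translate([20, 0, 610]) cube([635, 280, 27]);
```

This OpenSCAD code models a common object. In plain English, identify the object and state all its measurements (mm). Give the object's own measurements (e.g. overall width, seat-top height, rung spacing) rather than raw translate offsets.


An open bookshelf. Two side panels, each 20 mm thick, 280 mm deep and 778 mm tall, stand 675 mm apart (outside-to-outside). Between them sit 3 shelves, each 27 mm thick and 280 mm deep, spanning the full gap between the sides. The bottom shelf rests on the floor (its underside at z = 0) and the clear gap between one shelf's top and the next shelf's underside is 278 mm.


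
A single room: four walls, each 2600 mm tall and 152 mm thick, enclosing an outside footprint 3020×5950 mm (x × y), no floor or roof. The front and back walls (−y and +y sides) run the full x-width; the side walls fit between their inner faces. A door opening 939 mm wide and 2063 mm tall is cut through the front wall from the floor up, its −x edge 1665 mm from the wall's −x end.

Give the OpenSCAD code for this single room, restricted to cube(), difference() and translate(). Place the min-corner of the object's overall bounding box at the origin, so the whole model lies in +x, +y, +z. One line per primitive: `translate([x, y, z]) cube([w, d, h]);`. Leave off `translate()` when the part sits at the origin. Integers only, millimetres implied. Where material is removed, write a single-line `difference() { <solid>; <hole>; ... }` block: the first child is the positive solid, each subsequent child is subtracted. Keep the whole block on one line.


difference() { cube([3020, 152, 2600]); translate([1665, 0, 0]) cube([939, 152, 2063]); }
translate([0, 5798, 0]) cube([3020, 152, 2600]);
translate([0, 152, 0]) cube([152, 5646, 2600]);
translate([2868, 152, 0]) cube([152, 5646, 2600]);


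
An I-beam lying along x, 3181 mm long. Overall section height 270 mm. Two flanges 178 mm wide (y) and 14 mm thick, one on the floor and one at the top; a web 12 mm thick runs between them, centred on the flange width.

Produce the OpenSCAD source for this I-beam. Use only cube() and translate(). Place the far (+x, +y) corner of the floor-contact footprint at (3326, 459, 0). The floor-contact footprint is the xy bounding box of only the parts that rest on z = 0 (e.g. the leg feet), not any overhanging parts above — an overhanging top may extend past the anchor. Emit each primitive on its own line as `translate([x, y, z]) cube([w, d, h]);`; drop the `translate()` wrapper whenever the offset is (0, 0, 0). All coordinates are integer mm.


translate([145, 281, 0]) cube([3181, 178, 14]);
translate([145, 364, 14]) cube([3181, 12, 242]);
translate([145, 281, 256]) cube([3181, 178, 14]);


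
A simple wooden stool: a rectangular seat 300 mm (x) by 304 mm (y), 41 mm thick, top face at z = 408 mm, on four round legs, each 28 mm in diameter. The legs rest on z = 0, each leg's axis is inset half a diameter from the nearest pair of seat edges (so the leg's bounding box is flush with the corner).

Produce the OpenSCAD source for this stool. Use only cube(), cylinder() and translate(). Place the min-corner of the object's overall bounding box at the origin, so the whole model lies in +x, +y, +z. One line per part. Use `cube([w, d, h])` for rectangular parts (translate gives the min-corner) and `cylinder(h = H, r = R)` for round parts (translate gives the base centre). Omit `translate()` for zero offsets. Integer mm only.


translate([0, 0, 367]) cube([300, 304, 41]);
translate([14, 14, 0]) cylinder(h = 367, r = 14);
translate([286, 14, 0]) cylinder(h = 367, r = 14);
translate([14, 290, 0]) cylinder(h = 367, r = 14);
translate([286, 290, 0]) cylinder(h = 367, r = 14);


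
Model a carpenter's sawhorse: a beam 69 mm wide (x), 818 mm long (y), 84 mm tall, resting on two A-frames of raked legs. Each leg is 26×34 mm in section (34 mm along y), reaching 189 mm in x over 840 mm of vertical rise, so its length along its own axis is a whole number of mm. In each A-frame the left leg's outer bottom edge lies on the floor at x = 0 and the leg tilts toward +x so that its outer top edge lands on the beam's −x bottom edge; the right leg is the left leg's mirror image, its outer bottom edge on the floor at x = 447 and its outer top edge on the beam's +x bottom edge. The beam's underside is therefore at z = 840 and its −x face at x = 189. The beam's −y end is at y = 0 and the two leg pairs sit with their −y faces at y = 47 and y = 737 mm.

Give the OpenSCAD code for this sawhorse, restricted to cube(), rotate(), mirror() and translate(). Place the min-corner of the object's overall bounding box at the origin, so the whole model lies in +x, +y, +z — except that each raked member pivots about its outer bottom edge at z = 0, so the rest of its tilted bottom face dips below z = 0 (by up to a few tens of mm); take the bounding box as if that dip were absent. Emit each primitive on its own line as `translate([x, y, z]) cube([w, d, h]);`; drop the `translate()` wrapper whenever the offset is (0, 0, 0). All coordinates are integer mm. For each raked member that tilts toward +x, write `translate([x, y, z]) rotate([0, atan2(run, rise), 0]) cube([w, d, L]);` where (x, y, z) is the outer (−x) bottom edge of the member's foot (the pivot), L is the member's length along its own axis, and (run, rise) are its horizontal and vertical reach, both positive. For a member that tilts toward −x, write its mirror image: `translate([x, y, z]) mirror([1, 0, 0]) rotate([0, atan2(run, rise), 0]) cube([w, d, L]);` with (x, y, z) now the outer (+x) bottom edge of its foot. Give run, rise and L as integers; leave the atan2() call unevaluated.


translate([189, 0, 840]) cube([69, 818, 84]);
translate([0, 47, 0]) rotate([0, atan2(189, 840), 0]) cube([26, 34, 861]);
translate([447, 47, 0]) mirror([1, 0, 0]) rotate([0, atan2(189, 840), 0]) cube([26, 34, 861]);
translate([0, 737, 0]) rotate([0, atan2(189, 840), 0]) cube([26, 34, 861]);
translate([447, 737, 0]) mirror([1, 0, 0]) rotate([0, atan2(189, 840), 0]) cube([26, 34, 861]);


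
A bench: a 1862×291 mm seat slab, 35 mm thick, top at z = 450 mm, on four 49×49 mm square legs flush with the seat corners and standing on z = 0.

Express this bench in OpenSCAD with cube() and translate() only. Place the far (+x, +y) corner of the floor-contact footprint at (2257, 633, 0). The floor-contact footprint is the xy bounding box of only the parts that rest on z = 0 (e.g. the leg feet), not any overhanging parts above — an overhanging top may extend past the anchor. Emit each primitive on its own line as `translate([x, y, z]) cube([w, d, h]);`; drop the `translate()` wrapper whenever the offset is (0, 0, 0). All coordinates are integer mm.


// leg_h = 450 − 35 = 415
translate([395, 342, 415]) cube([1862, 291, 35]);
translate([395, 342, 0]) cube([49, 49, 415]);
translate([395, 584, 0]) cube([49, 49, 415]);
translate([2208, 342, 0]) cube([49, 49, 415]);
translate([2208, 584, 0]) cube([49, 49, 415]);


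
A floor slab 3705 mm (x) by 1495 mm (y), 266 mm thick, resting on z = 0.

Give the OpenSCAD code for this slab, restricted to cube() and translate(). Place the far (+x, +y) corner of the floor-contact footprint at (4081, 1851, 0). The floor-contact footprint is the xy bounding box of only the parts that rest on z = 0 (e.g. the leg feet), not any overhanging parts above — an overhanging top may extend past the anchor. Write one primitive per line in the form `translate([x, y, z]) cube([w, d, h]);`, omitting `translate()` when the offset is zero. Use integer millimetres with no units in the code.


translate([376, 356, 0]) cube([3705, 1495, 266]);


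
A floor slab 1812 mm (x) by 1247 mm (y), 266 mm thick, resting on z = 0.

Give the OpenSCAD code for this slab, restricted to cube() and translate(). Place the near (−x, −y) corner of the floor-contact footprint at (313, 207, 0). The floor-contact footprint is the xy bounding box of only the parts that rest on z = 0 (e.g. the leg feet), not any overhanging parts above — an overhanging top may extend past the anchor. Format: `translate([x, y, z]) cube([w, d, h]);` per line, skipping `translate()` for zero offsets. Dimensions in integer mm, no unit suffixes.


translate([313, 207, 0]) cube([1812, 1247, 266]);


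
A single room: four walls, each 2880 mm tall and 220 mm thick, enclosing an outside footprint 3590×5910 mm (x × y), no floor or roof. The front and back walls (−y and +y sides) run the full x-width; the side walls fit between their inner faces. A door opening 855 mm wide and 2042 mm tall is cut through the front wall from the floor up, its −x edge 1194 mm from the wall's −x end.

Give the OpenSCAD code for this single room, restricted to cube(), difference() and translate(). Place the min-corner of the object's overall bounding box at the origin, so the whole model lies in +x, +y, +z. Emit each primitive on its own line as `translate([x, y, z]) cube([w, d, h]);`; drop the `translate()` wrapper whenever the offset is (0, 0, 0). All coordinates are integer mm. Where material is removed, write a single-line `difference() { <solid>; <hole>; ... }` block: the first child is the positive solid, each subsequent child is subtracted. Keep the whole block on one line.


difference() { cube([3590, 220, 2880]); translate([1194, 0, 0]) cube([855, 220, 2042]); }
translate([0, 5690, 0]) cube([3590, 220, 2880]);
translate([0, 220, 0]) cube([220, 5470, 2880]);
translate([3370, 220, 0]) cube([220, 5470, 2880]);


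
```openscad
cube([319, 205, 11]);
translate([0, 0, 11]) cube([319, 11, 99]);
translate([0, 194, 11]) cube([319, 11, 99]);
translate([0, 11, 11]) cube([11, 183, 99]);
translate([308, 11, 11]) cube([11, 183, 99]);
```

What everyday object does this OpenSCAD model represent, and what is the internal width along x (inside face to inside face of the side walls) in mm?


An open box. The internal width is 297 mm.

A 319×205 base slab with four walls standing on it — an open box. The base is 319 mm wide and the walls are 11 mm thick, so the internal width is 319 − 2 × 11 = 297 mm.


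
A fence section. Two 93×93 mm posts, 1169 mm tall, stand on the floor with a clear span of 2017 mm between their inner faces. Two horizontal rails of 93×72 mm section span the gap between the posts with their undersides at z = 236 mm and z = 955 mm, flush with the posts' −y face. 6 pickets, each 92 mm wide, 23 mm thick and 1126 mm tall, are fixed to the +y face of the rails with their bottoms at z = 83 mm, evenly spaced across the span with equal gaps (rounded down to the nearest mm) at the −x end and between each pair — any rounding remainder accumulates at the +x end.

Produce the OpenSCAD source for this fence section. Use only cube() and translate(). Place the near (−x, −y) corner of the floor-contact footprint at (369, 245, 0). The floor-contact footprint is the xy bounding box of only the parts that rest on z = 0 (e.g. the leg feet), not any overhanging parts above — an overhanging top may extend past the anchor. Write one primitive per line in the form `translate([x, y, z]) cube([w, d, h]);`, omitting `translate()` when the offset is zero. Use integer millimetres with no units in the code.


translate([369, 245, 0]) cube([93, 93, 1169]);
translate([2479, 245, 0]) cube([93, 93, 1169]);
translate([462, 245, 236]) cube([2017, 93, 72]);
translate([462, 245, 955]) cube([2017, 93, 72]);
translate([671, 338, 83]) cube([92, 23, 1126]);
translate([972, 338, 83]) cube([92, 23, 1126]);
translate([1273, 338, 83]) cube([92, 23, 1126]);
translate([1574, 338, 83]) cube([92, 23, 1126]);
translate([1875, 338, 83]) cube([92, 23, 1126]);
translate([2176, 338, 83]) cube([92, 23, 1126]);


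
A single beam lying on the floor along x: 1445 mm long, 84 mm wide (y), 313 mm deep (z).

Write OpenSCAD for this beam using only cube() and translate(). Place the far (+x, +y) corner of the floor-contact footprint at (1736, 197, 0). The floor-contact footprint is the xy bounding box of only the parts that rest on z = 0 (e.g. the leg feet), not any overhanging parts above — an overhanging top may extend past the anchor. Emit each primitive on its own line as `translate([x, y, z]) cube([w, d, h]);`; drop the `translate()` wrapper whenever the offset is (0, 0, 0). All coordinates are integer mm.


translate([291, 113, 0]) cube([1445, 84, 313]);


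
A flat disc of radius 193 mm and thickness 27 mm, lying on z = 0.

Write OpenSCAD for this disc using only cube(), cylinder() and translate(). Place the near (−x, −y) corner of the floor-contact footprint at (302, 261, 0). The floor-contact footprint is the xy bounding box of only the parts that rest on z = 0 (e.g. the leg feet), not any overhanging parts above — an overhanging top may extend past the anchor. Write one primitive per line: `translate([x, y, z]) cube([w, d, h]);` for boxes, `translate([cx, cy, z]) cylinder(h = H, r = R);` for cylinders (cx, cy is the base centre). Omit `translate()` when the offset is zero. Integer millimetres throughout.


translate([495, 454, 0]) cylinder(h = 27, r = 193);


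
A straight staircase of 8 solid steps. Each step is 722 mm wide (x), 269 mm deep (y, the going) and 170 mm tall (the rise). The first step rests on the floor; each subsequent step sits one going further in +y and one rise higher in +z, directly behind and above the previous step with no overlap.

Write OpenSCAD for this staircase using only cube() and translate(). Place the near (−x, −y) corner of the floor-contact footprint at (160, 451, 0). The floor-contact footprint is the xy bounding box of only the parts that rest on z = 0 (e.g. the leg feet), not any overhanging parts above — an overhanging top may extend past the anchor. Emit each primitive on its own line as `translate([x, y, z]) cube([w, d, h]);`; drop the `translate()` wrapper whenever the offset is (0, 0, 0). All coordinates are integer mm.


translate([160, 451, 0]) cube([722, 269, 170]);
translate([160, 720, 170]) cube([722, 269, 170]);
translate([160, 989, 340]) cube([722, 269, 170]);
translate([160, 1258, 510]) cube([722, 269, 170]);
translate([160, 1527, 680]) cube([722, 269, 170]);
translate([160, 1796, 850]) cube([722, 269, 170]);
translate([160, 2065, 1020]) cube([722, 269, 170]);
translate([160, 2334, 1190]) cube([722, 269, 170]);


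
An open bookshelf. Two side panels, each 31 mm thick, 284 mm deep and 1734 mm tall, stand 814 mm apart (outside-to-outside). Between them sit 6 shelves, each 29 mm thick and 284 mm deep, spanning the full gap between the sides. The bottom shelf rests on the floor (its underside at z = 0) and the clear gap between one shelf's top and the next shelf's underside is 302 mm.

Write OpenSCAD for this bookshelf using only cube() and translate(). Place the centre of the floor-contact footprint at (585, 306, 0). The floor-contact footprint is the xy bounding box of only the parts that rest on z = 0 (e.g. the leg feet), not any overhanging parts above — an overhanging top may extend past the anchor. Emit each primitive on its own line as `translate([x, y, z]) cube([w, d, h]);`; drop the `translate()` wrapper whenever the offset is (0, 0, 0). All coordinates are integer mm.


translate([178, 164, 0]) cube([31, 284, 1734]);
translate([961, 164, 0]) cube([31, 284, 1734]);
translate([209, 164, 0]) cube([752, 284, 29]);
translate([209, 164, 331]) cube([752, 284, 29]);
translate([209, 164, 662]) cube([752, 284, 29]);
translate([209, 164, 993]) cube([752, 284, 29]);
translate([209, 164, 1324]) cube([752, 284, 29]);
translate([209, 164, 1655]) cube([752, 284, 29]);


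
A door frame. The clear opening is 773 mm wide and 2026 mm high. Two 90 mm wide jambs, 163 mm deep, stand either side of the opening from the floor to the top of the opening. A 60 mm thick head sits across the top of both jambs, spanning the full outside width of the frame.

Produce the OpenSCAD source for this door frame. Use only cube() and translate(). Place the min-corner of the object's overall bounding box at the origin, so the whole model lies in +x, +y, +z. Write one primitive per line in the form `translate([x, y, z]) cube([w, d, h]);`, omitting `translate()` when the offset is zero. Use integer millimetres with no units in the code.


cube([90, 163, 2026]);
translate([863, 0, 0]) cube([90, 163, 2026]);
translate([0, 0, 2026]) cube([953, 163, 60]);


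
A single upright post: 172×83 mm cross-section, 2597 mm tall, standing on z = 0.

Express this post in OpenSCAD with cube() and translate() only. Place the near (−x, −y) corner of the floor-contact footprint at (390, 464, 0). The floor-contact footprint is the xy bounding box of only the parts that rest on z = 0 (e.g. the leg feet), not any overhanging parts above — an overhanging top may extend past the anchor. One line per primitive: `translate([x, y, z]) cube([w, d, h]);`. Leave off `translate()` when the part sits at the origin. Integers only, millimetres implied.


translate([390, 464, 0]) cube([172, 83, 2597]);


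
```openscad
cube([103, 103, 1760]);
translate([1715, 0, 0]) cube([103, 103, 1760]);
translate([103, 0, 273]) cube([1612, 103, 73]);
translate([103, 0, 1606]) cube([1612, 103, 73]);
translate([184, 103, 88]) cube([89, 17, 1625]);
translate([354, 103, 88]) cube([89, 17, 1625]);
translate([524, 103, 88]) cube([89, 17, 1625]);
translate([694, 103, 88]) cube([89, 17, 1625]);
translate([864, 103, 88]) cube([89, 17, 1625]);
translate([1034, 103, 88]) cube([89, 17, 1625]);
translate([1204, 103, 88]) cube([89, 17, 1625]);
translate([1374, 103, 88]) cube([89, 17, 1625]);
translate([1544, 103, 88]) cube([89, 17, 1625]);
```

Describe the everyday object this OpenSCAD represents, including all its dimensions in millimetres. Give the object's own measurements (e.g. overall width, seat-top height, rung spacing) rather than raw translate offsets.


A fence section. Two 103×103 mm posts, 1760 mm tall, stand on the floor with a clear span of 1612 mm between their inner faces. Two horizontal rails of 103×73 mm section span the gap between the posts with their undersides at z = 273 mm and z = 1606 mm, flush with the posts' −y face. 9 pickets, each 89 mm wide, 17 mm thick and 1625 mm tall, are fixed to the +y face of the rails with their bottoms at z = 88 mm, spaced across the span with a 81 mm gap after the −x post and between neighbouring pickets, with 82 mm left before the +x post.


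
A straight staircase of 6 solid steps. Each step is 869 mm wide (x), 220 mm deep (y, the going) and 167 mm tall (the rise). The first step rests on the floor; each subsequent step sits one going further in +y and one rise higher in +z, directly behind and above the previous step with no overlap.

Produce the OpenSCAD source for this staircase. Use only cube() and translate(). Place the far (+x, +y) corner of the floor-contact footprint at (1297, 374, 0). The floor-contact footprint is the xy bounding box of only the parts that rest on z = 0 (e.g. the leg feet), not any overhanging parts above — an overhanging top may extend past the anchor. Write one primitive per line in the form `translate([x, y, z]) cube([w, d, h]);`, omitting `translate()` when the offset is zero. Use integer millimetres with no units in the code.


translate([428, 154, 0]) cube([869, 220, 167]);
translate([428, 374, 167]) cube([869, 220, 167]);
translate([428, 594, 334]) cube([869, 220, 167]);
translate([428, 814, 501]) cube([869, 220, 167]);
translate([428, 1034, 668]) cube([869, 220, 167]);
translate([428, 1254, 835]) cube([869, 220, 167]);


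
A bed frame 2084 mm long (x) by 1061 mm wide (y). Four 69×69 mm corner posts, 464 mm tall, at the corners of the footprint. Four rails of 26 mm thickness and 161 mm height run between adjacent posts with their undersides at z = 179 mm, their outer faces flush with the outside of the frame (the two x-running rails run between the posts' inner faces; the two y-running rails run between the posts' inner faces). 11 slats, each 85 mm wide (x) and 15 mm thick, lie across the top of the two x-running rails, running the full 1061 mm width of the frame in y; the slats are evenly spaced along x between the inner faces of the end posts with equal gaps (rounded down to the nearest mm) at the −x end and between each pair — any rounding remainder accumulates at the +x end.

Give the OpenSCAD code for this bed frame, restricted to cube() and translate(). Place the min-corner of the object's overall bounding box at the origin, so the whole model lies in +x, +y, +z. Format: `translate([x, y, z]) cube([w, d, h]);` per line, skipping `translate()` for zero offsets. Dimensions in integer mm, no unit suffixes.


cube([69, 69, 464]);
translate([0, 992, 0]) cube([69, 69, 464]);
translate([2015, 0, 0]) cube([69, 69, 464]);
translate([2015, 992, 0]) cube([69, 69, 464]);
translate([69, 0, 179]) cube([1946, 26, 161]);
translate([69, 1035, 179]) cube([1946, 26, 161]);
translate([0, 69, 179]) cube([26, 923, 161]);
translate([2058, 69, 179]) cube([26, 923, 161]);
translate([153, 0, 340]) cube([85, 1061, 15]);
translate([322, 0, 340]) cube([85, 1061, 15]);
translate([491, 0, 340]) cube([85, 1061, 15]);
translate([660, 0, 340]) cube([85, 1061, 15]);
translate([829, 0, 340]) cube([85, 1061, 15]);
translate([998, 0, 340]) cube([85, 1061, 15]);
translate([1167, 0, 340]) cube([85, 1061, 15]);
translate([1336, 0, 340]) cube([85, 1061, 15]);
translate([1505, 0, 340]) cube([85, 1061, 15]);
translate([1674, 0, 340]) cube([85, 1061, 15]);
translate([1843, 0, 340]) cube([85, 1061, 15]);


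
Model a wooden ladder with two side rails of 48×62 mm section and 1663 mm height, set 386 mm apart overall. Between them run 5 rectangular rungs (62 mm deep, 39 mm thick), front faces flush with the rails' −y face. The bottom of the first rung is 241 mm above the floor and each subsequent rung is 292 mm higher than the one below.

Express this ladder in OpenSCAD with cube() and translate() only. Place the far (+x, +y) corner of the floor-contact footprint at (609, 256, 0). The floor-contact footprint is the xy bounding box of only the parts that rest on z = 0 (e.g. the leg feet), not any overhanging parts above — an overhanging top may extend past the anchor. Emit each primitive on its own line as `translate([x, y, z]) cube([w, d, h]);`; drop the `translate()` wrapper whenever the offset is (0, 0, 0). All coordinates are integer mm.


translate([223, 194, 0]) cube([48, 62, 1663]);
translate([561, 194, 0]) cube([48, 62, 1663]);
translate([271, 194, 241]) cube([290, 62, 39]);
translate([271, 194, 533]) cube([290, 62, 39]);
translate([271, 194, 825]) cube([290, 62, 39]);
translate([271, 194, 1117]) cube([290, 62, 39]);
translate([271, 194, 1409]) cube([290, 62, 39]);


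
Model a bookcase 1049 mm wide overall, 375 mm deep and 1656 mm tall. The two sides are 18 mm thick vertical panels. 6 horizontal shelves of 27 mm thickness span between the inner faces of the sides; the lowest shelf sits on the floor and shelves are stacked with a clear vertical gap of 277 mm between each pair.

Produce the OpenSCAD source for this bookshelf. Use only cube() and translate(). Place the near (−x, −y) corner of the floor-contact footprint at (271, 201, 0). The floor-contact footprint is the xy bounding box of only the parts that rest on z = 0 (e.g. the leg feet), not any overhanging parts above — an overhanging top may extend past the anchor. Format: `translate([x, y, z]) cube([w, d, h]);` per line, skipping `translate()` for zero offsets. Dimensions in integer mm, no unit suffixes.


translate([271, 201, 0]) cube([18, 375, 1656]);
translate([1302, 201, 0]) cube([18, 375, 1656]);
translate([289, 201, 0]) cube([1013, 375, 27]);
translate([289, 201, 304]) cube([1013, 375, 27]);
translate([289, 201, 608]) cube([1013, 375, 27]);
translate([289, 201, 912]) cube([1013, 375, 27]);
translate([289, 201, 1216]) cube([1013, 375, 27]);
translate([289, 201, 1520]) cube([1013, 375, 27]);


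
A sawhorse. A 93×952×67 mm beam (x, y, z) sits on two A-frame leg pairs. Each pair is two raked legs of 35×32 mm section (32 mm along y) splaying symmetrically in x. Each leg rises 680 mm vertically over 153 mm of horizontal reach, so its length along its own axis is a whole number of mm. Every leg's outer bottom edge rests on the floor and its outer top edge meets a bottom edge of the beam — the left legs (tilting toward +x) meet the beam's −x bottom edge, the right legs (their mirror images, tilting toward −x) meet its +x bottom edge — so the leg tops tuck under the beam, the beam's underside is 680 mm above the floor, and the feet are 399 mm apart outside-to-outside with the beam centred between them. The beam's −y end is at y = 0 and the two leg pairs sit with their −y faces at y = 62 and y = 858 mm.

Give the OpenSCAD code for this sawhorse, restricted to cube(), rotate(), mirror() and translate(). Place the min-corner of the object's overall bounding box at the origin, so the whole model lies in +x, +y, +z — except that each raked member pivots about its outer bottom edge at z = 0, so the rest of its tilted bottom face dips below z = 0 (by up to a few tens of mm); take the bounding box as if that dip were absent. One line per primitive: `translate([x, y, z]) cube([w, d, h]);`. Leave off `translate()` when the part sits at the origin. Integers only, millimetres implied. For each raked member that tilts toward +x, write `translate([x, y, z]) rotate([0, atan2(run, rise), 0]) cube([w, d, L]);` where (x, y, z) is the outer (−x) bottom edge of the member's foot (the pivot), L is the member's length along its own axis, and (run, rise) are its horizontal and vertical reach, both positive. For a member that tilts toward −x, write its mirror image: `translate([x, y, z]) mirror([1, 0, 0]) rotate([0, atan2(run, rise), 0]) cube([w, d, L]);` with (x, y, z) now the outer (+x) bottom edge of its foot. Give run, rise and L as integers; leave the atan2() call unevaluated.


translate([153, 0, 680]) cube([93, 952, 67]);
translate([0, 62, 0]) rotate([0, atan2(153, 680), 0]) cube([35, 32, 697]);
translate([399, 62, 0]) mirror([1, 0, 0]) rotate([0, atan2(153, 680), 0]) cube([35, 32, 697]);
translate([0, 858, 0]) rotate([0, atan2(153, 680), 0]) cube([35, 32, 697]);
translate([399, 858, 0]) mirror([1, 0, 0]) rotate([0, atan2(153, 680), 0]) cube([35, 32, 697]);


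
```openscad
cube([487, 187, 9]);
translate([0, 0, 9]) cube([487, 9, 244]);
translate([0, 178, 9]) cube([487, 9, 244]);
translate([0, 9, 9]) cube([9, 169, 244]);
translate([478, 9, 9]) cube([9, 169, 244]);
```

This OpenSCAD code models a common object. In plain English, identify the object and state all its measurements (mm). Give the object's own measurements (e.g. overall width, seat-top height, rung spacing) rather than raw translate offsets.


An open-topped rectangular box: outside dimensions 487×187×253 mm, with a uniform wall and base thickness of 9 mm. The base is a full 487×187 slab on the floor; four walls sit on top of the base. The front and back walls (the −y and +y sides) span the full width; the two side walls fit between them.


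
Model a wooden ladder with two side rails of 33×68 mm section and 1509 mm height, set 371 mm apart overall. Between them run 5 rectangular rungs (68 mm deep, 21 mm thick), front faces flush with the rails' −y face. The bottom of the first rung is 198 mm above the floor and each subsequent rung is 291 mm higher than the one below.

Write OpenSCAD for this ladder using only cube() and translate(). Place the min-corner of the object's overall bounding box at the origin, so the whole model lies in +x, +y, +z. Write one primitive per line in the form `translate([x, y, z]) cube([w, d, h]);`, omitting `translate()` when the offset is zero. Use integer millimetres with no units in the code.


cube([33, 68, 1509]);
translate([338, 0, 0]) cube([33, 68, 1509]);
translate([33, 0, 198]) cube([305, 68, 21]);
translate([33, 0, 489]) cube([305, 68, 21]);
translate([33, 0, 780]) cube([305, 68, 21]);
translate([33, 0, 1071]) cube([305, 68, 21]);
translate([33, 0, 1362]) cube([305, 68, 21]);


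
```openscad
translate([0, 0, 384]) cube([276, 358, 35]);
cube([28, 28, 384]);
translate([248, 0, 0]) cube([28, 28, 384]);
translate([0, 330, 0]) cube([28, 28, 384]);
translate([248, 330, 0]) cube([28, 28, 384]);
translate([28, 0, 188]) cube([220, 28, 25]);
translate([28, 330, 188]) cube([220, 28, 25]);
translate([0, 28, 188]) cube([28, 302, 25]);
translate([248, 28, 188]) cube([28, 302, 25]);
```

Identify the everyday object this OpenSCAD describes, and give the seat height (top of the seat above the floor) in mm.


A stool. The seat height is 419 mm.

A 276×358×35 slab at z = 384 on four corner posts — a stool. The seat top is 384 + 35 = 419 mm.


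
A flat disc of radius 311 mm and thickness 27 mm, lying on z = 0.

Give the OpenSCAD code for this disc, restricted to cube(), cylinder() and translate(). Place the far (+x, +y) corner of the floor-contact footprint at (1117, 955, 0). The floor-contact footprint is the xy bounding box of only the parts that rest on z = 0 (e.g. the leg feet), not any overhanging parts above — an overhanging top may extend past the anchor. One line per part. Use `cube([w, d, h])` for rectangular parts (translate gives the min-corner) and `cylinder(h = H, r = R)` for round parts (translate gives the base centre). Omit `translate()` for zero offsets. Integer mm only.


translate([806, 644, 0]) cylinder(h = 27, r = 311);


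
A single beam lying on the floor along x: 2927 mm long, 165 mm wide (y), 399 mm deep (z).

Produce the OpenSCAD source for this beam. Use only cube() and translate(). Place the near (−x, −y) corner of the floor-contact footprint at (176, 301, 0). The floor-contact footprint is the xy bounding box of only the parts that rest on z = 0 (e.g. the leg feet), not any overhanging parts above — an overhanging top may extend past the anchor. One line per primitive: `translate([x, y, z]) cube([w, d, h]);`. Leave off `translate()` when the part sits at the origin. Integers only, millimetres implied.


translate([176, 301, 0]) cube([2927, 165, 399]);


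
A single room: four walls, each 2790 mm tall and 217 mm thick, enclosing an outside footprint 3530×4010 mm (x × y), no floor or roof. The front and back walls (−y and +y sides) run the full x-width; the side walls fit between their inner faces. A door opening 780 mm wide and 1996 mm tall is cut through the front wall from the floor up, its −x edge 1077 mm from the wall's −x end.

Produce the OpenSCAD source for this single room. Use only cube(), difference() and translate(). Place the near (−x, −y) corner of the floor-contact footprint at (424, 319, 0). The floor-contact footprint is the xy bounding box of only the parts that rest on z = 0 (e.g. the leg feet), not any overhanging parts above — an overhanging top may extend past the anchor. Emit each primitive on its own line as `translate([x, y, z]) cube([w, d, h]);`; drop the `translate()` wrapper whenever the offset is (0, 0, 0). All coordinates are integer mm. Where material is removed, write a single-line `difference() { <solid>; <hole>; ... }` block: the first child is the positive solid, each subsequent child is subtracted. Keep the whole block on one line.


difference() { translate([424, 319, 0]) cube([3530, 217, 2790]); translate([1501, 319, 0]) cube([780, 217, 1996]); }
translate([424, 4112, 0]) cube([3530, 217, 2790]);
translate([424, 536, 0]) cube([217, 3576, 2790]);
translate([3737, 536, 0]) cube([217, 3576, 2790]);


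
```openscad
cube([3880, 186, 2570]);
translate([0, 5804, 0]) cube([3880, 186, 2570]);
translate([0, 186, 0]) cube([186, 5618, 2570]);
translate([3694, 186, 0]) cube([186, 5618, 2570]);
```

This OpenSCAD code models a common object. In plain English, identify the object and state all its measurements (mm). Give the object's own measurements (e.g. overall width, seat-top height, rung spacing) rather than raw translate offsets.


The wall frame of a small rectangular building: four walls, each 2570 mm tall and 186 mm thick, enclosing a footprint 3880 mm (x) by 5990 mm (y) outside-to-outside, with no floor or roof. The front and back walls (the −y and +y sides) span the full width; the two side walls fit between them.


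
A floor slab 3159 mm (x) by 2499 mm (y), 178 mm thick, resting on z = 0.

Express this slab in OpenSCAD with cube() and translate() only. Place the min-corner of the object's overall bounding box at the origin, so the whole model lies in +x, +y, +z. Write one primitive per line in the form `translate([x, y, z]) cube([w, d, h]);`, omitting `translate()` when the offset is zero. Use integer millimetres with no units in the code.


cube([3159, 2499, 178]);


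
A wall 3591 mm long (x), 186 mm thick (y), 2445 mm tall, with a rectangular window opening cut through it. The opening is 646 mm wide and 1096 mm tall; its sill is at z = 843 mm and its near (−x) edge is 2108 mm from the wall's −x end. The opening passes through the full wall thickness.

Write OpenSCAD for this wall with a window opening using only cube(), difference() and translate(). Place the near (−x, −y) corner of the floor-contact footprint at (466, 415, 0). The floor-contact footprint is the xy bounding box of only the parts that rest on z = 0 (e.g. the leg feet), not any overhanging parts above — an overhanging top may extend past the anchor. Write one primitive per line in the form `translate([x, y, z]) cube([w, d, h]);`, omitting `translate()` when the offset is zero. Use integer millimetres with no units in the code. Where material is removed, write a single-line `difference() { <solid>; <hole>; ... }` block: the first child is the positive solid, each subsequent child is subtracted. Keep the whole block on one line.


difference() { translate([466, 415, 0]) cube([3591, 186, 2445]); translate([2574, 415, 843]) cube([646, 186, 1096]); }


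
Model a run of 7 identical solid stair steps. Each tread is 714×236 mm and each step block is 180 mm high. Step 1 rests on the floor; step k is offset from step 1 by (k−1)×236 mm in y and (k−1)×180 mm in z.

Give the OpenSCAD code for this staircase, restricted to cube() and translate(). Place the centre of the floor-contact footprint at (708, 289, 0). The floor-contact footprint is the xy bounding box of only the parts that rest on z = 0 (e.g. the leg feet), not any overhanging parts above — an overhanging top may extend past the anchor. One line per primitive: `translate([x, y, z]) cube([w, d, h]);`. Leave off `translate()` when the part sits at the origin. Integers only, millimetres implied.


translate([351, 171, 0]) cube([714, 236, 180]);
translate([351, 407, 180]) cube([714, 236, 180]);
translate([351, 643, 360]) cube([714, 236, 180]);
translate([351, 879, 540]) cube([714, 236, 180]);
translate([351, 1115, 720]) cube([714, 236, 180]);
translate([351, 1351, 900]) cube([714, 236, 180]);
translate([351, 1587, 1080]) cube([714, 236, 180]);
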